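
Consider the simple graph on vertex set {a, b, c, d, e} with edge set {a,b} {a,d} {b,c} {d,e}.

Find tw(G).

A width-1 tree decomposition is:
Bags: B1 = {b, c}  B2 = {a, b}  B3 = {a, d}  B4 = {d, e}
Tree: B1–B2, B2–B3, B3–B4
Every bag has size at most 2, so the width is 2 − 1 = 1 and tw(G) ≤ 1. G has an edge, so its treewidth is at least 1. The upper and lower bounds meet at 1, so that is the treewidth.

1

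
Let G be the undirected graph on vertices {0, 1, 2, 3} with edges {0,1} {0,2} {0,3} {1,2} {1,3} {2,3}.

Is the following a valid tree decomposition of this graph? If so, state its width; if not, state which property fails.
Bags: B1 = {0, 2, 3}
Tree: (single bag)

A tree decomposition must satisfy three properties: every vertex lies in some bag; for every edge, both endpoints lie together in some bag; and for every vertex, the bags containing it form a connected subtree. Here vertex 1 appears in no bag, so the decomposition is invalid.

No — vertex 1 appears in no bag.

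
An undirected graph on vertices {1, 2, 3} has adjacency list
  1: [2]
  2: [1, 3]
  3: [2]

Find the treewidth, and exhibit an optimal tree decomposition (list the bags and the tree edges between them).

Each bag holds 2 vertices, so the decomposition has width 1, which upper-bounds the treewidth. Since G has at least one edge (e.g. 3–2), it is not an edgeless graph, so tw(G) ≥ 1. Hence tw(G) = 1 exactly.

Treewidth 1.
One optimal decomposition is:
Bags: B1 = {2, 3}  B2 = {1, 2}
Tree: B1–B2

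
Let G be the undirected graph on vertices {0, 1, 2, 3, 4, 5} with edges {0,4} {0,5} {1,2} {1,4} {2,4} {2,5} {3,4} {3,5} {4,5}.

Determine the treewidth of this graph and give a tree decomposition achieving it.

The largest bag has 3 vertices, giving width 2; this decomposition certifies tw(G) ≤ 2. Conversely, {1, 2, 4} is a clique of size 3, and the vertices of any clique must share a bag in every tree decomposition; so some bag has ≥ 3 vertices and tw(G) ≥ 2. Therefore the treewidth is 2.

Treewidth 2.
Bags: B1 = {2, 4, 5}  B2 = {0, 4, 5}  B3 = {1, 2, 4}  B4 = {3, 4, 5}
Tree: B1–B2, B1–B3, B1–B4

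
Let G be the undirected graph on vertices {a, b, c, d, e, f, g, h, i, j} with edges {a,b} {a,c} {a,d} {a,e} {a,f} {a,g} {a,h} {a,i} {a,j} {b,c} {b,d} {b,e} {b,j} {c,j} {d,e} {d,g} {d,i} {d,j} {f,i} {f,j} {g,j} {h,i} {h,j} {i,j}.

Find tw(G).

3

A width-3 tree decomposition is:
Bags: B1 = {a, d, i, j}  B2 = {a, b, d, j}  B3 = {a, f, i, j}  B4 = {a, h, i, j}  B5 = {a, d, g, j}  B6 = {a, b, c, j}  B7 = {a, b, d, e}
Tree: B1–B2, B1–B3, B3–B4, B2–B5, B2–B6, B2–B7
Each bag holds 4 vertices, so the decomposition has width 3, which upper-bounds the treewidth. On the other hand G contains the 4-clique {a, d, g, j}. A clique must lie in a single bag of any decomposition, so no decomposition can have width below 3. The upper and lower bounds meet at 3, so that is the treewidth.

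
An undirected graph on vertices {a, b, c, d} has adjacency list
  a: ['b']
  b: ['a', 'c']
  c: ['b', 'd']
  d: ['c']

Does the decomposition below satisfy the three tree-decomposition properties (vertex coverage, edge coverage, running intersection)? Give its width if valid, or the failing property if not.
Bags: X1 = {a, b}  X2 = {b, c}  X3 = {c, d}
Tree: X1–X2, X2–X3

Every vertex of G appears in some bag (union = {a, b, c, d}); every edge is covered by a bag; and for each vertex v the set of bags containing v is connected in the bag tree. The decomposition is therefore valid. The largest bag has 2 vertices, so the width is 1.

Yes; width 1.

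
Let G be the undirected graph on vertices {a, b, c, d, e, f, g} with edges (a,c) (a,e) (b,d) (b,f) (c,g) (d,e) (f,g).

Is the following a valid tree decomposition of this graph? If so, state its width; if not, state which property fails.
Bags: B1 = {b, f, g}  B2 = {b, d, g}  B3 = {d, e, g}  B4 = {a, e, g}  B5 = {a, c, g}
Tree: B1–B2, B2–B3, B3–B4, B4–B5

Yes; width 2.

Vertex coverage: the bags together contain {a, b, c, d, e, f, g}, the full vertex set. Edge coverage: each edge of G has both endpoints in at least one bag. Running intersection: for every vertex, the bags containing it form a connected subtree. All three properties hold, so this is a valid tree decomposition of width max|bag| − 1 = 2, and hence tw(G) ≤ 2.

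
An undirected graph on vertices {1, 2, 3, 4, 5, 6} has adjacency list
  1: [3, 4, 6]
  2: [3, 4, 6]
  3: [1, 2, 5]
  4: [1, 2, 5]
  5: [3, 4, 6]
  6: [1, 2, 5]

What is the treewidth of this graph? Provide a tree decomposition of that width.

Treewidth 3.
One such decomposition:
Bags: B1 = {1, 3, 4, 6}  B2 = {2, 3, 4, 6}  B3 = {3, 4, 5, 6}
Tree: B1–B2, B2–B3

Every bag has size at most 4, so the width is 4 − 1 = 3 and tw(G) ≤ 3. For the lower bound: the 4 vertex sets {1,6}, {2,3}, {4}, {5} are disjoint, each induces a connected subgraph, and every pair is joined by at least one edge of G. Contracting each set to a single vertex therefore yields K_{4} as a minor, and since treewidth is minor-monotone, tw(G) ≥ tw(K_{4}) = 3. Combining the bounds, tw(G) = 3.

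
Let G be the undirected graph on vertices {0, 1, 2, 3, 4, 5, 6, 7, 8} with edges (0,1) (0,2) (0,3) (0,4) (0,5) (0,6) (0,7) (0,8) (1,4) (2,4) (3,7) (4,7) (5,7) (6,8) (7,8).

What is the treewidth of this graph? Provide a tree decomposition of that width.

Treewidth 2.
One such decomposition:
Bags: B1 = {0, 7, 8}  B2 = {0, 4, 7}  B3 = {0, 2, 4}  B4 = {0, 1, 4}  B5 = {0, 6, 8}  B6 = {0, 3, 7}  B7 = {0, 5, 7}
Tree: B1–B2, B2–B3, B3–B4, B1–B5, B1–B6, B6–B7

Every bag has size at most 3, so the width is 3 − 1 = 2 and tw(G) ≤ 2. For the lower bound, the 3 vertices {0, 1, 4} are pairwise adjacent, and any tree decomposition puts a clique entirely inside one bag — forcing width ≥ 2. Combining the bounds, tw(G) = 2.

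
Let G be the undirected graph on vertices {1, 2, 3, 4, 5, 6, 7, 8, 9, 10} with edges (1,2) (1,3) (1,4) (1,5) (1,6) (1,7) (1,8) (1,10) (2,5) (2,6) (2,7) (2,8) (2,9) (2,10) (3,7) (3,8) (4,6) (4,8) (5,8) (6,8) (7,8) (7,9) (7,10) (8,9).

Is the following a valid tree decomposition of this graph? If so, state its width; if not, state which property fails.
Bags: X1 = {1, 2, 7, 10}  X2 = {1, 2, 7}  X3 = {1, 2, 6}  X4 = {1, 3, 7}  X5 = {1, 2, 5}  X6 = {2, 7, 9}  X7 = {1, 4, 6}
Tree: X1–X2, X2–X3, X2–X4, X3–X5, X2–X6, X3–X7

No — vertex 8 appears in no bag.

A tree decomposition must satisfy three properties: every vertex lies in some bag; for every edge, both endpoints lie together in some bag; and for every vertex, the bags containing it form a connected subtree. Here vertex 8 appears in no bag, so the decomposition is invalid.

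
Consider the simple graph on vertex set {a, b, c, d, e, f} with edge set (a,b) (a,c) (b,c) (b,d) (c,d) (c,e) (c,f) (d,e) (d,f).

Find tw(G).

A width-2 tree decomposition is:
Bags: B1 = {c, d, f}  B2 = {b, c, d}  B3 = {a, b, c}  B4 = {c, d, e}
Tree: B1–B2, B2–B3, B2–B4
The largest bag has 3 vertices, giving width 2; this decomposition certifies tw(G) ≤ 2. For the lower bound, the 3 vertices {c, d, e} are pairwise adjacent, and any tree decomposition puts a clique entirely inside one bag — forcing width ≥ 2. Combining the bounds, tw(G) = 2.

2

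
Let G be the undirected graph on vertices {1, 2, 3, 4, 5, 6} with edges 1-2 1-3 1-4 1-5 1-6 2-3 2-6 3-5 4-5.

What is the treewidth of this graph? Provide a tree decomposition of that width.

Treewidth 2.
Bags: B1 = {1, 2, 3}  B2 = {1, 3, 5}  B3 = {1, 4, 5}  B4 = {1, 2, 6}
Tree: B1–B2, B2–B3, B1–B4

Every bag has size at most 3, so the width is 3 − 1 = 2 and tw(G) ≤ 2. Conversely, {1, 2, 3} is a clique of size 3, and the vertices of any clique must share a bag in every tree decomposition; so some bag has ≥ 3 vertices and tw(G) ≥ 2. Therefore the treewidth is 2.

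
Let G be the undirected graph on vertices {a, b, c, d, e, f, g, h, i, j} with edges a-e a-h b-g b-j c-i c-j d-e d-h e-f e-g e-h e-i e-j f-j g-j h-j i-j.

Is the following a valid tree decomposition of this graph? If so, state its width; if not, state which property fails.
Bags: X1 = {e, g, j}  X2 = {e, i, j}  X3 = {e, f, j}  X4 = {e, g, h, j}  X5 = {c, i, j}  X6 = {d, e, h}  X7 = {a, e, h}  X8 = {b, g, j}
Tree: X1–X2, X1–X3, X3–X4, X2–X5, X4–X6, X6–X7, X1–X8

A tree decomposition must satisfy three properties: every vertex lies in some bag; for every edge, both endpoints lie together in some bag; and for every vertex, the bags containing it form a connected subtree. Here bags containing vertex g are not connected in the tree, so the decomposition is invalid.

No — bags containing vertex g are not connected in the tree.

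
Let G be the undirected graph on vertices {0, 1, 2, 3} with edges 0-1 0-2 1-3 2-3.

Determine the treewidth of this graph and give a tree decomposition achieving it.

The largest bag has 3 vertices, giving width 2; this decomposition certifies tw(G) ≤ 2. For the lower bound, G contains the cycle 0–1–3–2–0, so G is not a forest; only forests have treewidth ≤ 1, hence tw(G) ≥ 2. Hence tw(G) = 2 exactly.

Treewidth 2.
Bags: B1 = {0, 1, 3}  B2 = {0, 2, 3}
Tree: B1–B2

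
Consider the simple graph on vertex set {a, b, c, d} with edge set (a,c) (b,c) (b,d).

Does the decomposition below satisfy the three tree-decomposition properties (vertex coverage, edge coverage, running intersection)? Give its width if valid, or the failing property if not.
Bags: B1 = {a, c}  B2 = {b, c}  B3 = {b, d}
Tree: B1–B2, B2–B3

Yes; width 1.

Vertex coverage: the bags together contain {a, b, c, d}, the full vertex set. Edge coverage: each edge of G has both endpoints in at least one bag. Running intersection: for every vertex, the bags containing it form a connected subtree. All three properties hold, so this is a valid tree decomposition of width max|bag| − 1 = 1, and hence tw(G) ≤ 1.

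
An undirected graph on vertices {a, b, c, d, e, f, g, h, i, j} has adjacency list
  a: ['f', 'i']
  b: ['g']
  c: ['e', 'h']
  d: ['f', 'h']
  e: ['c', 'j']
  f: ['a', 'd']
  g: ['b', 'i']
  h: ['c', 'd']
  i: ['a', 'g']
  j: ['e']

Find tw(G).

A width-1 tree decomposition is:
Bags: B1 = {e, j}  B2 = {c, e}  B3 = {c, h}  B4 = {d, h}  B5 = {d, f}  B6 = {a, f}  B7 = {a, i}  B8 = {g, i}  B9 = {b, g}
Tree: B1–B2, B2–B3, B3–B4, B4–B5, B5–B6, B6–B7, B7–B8, B8–B9
Each bag holds 2 vertices, so the decomposition has width 1, which upper-bounds the treewidth. G has an edge, so its treewidth is at least 1. Therefore the treewidth is 1.

1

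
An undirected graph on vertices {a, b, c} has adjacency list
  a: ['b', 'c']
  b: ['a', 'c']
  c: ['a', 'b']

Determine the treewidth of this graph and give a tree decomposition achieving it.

A single bag containing all 3 vertices is trivially a valid decomposition of width 2. On the other hand G contains the 3-clique {a, b, c}. A clique must lie in a single bag of any decomposition, so no decomposition can have width below 2. The upper and lower bounds meet at 2, so that is the treewidth.

Treewidth 2.
One optimal decomposition is:
Bags: B1 = {a, b, c}
Tree: (single bag)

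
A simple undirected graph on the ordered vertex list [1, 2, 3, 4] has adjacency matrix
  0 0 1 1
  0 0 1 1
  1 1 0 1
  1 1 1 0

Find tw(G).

2

A width-2 tree decomposition is:
Bags: B1 = {1, 3, 4}  B2 = {2, 3, 4}
Tree: B1–B2
Every bag has size at most 3, so the width is 3 − 1 = 2 and tw(G) ≤ 2. For the lower bound, the 3 vertices {1, 3, 4} are pairwise adjacent, and any tree decomposition puts a clique entirely inside one bag — forcing width ≥ 2. Combining the bounds, tw(G) = 2.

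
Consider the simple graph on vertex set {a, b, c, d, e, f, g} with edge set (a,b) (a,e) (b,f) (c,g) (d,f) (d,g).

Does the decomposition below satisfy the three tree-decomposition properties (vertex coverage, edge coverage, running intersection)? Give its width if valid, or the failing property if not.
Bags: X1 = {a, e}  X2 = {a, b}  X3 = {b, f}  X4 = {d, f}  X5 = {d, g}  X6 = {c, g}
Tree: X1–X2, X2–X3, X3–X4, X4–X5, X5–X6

Checking the three conditions: (i) the bags cover all of {a, b, c, d, e, f, g}; (ii) for each edge, some bag contains both endpoints; (iii) the bags containing any fixed vertex form a subtree. All hold, so the decomposition is valid with width 2 − 1 = 1.

Yes; width 1.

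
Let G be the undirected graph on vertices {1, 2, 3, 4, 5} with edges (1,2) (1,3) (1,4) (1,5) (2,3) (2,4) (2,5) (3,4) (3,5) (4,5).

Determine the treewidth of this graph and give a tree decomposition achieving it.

Treewidth 4.
One optimal decomposition is:
Bags: B1 = {1, 2, 3, 4, 5}
Tree: (single bag)

A single bag containing all 5 vertices is trivially a valid decomposition of width 4. Conversely, {1, 2, 3, 4, 5} is a clique of size 5, and the vertices of any clique must share a bag in every tree decomposition; so some bag has ≥ 5 vertices and tw(G) ≥ 4. Hence tw(G) = 4 exactly.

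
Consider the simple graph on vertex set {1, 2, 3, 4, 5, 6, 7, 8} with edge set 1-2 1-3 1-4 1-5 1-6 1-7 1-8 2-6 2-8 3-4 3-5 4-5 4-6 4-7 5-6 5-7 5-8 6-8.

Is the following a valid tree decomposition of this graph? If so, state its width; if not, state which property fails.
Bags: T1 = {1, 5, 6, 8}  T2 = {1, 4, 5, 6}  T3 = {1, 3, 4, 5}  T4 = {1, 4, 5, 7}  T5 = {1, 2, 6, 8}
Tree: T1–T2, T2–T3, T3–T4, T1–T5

Checking the three conditions: (i) the bags cover all of {1, 2, 3, 4, 5, 6, 7, 8}; (ii) for each edge, some bag contains both endpoints; (iii) the bags containing any fixed vertex form a subtree. All hold, so the decomposition is valid with width 4 − 1 = 3.

Yes; width 3.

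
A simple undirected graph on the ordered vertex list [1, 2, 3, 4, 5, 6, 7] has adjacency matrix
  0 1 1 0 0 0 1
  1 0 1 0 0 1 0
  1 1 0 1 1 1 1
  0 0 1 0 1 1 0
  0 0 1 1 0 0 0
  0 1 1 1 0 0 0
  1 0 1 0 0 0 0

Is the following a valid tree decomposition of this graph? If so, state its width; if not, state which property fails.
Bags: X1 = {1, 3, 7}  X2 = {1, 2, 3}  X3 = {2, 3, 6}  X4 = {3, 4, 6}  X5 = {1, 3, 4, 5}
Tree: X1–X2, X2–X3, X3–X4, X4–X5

No — bags containing vertex 1 are not connected in the tree.

A tree decomposition must satisfy three properties: every vertex lies in some bag; for every edge, both endpoints lie together in some bag; and for every vertex, the bags containing it form a connected subtree. Here bags containing vertex 1 are not connected in the tree, so the decomposition is invalid.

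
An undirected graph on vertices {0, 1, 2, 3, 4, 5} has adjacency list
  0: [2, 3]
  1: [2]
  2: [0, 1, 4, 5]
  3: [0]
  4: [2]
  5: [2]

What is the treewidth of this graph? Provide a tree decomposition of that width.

Treewidth 1.
One optimal decomposition is:
Bags: B1 = {0, 2}  B2 = {0, 3}  B3 = {1, 2}  B4 = {2, 5}  B5 = {2, 4}
Tree: B1–B2, B1–B3, B3–B4, B4–B5

The largest bag has 2 vertices, giving width 1; this decomposition certifies tw(G) ≤ 1. Since G has at least one edge (e.g. 2–0), it is not an edgeless graph, so tw(G) ≥ 1. Therefore the treewidth is 1.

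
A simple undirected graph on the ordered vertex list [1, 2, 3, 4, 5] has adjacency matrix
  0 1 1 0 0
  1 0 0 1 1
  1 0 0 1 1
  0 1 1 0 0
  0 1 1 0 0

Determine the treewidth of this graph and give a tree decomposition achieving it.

Treewidth 2.
Bags: B1 = {1, 2, 3}  B2 = {2, 3, 5}  B3 = {2, 3, 4}
Tree: B1–B2, B2–B3

The largest bag has 3 vertices, giving width 2; this decomposition certifies tw(G) ≤ 2. Since 1–3–5–2–1 is a cycle in G, G is not acyclic. Forests are exactly the graphs of treewidth ≤ 1, so tw(G) ≥ 2. The upper and lower bounds meet at 2, so that is the treewidth.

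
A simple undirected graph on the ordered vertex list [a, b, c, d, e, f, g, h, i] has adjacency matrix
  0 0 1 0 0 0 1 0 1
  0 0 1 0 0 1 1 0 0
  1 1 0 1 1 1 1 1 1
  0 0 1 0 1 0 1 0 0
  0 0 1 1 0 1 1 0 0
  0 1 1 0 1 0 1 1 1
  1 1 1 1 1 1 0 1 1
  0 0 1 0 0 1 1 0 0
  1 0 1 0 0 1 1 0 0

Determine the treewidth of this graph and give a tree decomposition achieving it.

Every bag has size at most 4, so the width is 4 − 1 = 3 and tw(G) ≤ 3. On the other hand G contains the 4-clique {c, d, e, g}. A clique must lie in a single bag of any decomposition, so no decomposition can have width below 3. Hence tw(G) = 3 exactly.

Treewidth 3.
Bags: B1 = {c, f, g, i}  B2 = {b, c, f, g}  B3 = {a, c, g, i}  B4 = {c, f, g, h}  B5 = {c, e, f, g}  B6 = {c, d, e, g}
Tree: B1–B2, B1–B3, B1–B4, B1–B5, B5–B6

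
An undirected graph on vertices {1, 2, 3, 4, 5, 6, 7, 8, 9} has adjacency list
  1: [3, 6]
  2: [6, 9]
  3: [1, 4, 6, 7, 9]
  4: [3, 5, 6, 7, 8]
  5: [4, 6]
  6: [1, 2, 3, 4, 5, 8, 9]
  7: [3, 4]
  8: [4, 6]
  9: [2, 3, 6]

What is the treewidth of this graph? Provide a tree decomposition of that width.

Every bag has size at most 3, so the width is 3 − 1 = 2 and tw(G) ≤ 2. On the other hand G contains the 3-clique {4, 6, 8}. A clique must lie in a single bag of any decomposition, so no decomposition can have width below 2. Therefore the treewidth is 2.

Treewidth 2.
One such decomposition:
Bags: B1 = {3, 6, 9}  B2 = {3, 4, 6}  B3 = {2, 6, 9}  B4 = {3, 4, 7}  B5 = {4, 5, 6}  B6 = {4, 6, 8}  B7 = {1, 3, 6}
Tree: B1–B2, B1–B3, B2–B4, B2–B5, B5–B6, B2–B7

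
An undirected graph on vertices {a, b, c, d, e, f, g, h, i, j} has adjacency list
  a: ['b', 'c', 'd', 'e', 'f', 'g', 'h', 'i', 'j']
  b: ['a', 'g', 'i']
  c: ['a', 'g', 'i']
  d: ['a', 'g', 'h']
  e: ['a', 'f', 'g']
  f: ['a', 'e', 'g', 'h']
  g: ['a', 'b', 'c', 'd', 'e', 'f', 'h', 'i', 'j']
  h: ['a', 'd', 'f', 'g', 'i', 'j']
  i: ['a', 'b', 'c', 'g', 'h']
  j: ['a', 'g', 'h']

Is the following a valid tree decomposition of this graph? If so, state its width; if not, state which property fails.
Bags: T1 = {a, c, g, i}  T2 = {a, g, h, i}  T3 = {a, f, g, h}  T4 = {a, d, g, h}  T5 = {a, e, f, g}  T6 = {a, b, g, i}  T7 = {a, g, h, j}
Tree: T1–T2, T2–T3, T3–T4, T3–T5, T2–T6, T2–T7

Every vertex of G appears in some bag (union = {a, b, c, d, e, f, g, h, i, j}); every edge is covered by a bag; and for each vertex v the set of bags containing v is connected in the bag tree. The decomposition is therefore valid. The largest bag has 4 vertices, so the width is 3.

Yes; width 3.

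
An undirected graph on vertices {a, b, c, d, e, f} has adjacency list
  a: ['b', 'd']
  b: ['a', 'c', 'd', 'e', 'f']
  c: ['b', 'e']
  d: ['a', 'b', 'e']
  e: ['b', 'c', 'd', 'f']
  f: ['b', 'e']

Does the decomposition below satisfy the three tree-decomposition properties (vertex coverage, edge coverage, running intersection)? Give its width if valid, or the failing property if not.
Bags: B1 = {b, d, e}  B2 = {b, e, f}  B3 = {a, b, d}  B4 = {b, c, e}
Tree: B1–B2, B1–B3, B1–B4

Yes; width 2.

Checking the three conditions: (i) the bags cover all of {a, b, c, d, e, f}; (ii) for each edge, some bag contains both endpoints; (iii) the bags containing any fixed vertex form a subtree. All hold, so the decomposition is valid with width 3 − 1 = 2.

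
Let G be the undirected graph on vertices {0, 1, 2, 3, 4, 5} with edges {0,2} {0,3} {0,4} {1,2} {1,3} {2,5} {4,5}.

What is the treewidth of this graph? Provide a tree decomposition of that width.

Every bag has size at most 3, so the width is 3 − 1 = 2 and tw(G) ≤ 2. For the lower bound, G contains the cycle 4–5–2–0–4, so G is not a forest; only forests have treewidth ≤ 1, hence tw(G) ≥ 2. The upper and lower bounds meet at 2, so that is the treewidth.

Treewidth 2.
One optimal decomposition is:
Bags: B1 = {0, 4, 5}  B2 = {0, 2, 5}  B3 = {0, 2, 3}  B4 = {1, 2, 3}
Tree: B1–B2, B2–B3, B3–B4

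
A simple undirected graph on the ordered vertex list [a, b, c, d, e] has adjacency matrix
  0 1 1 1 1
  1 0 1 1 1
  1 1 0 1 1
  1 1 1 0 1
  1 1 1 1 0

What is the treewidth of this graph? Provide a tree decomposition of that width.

Treewidth 4.
One such decomposition:
Bags: B1 = {a, b, c, d, e}
Tree: (single bag)

With just one bag of size 5, the width is 5 − 1 = 4, so tw(G) ≤ 4. On the other hand G contains the 5-clique {a, b, c, d, e}. A clique must lie in a single bag of any decomposition, so no decomposition can have width below 4. Hence tw(G) = 4 exactly.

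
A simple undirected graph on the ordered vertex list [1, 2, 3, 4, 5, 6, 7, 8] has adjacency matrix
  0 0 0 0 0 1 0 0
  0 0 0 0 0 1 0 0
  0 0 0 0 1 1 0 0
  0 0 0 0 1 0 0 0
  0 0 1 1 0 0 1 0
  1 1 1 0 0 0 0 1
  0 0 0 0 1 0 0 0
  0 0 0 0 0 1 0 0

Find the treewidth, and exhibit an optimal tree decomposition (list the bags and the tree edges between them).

Treewidth 1.
One optimal decomposition is:
Bags: B1 = {5, 7}  B2 = {3, 5}  B3 = {3, 6}  B4 = {2, 6}  B5 = {1, 6}  B6 = {4, 5}  B7 = {6, 8}
Tree: B1–B2, B2–B3, B3–B4, B3–B5, B1–B6, B5–B7

The largest bag has 2 vertices, giving width 1; this decomposition certifies tw(G) ≤ 1. G has an edge, so its treewidth is at least 1. Combining the bounds, tw(G) = 1.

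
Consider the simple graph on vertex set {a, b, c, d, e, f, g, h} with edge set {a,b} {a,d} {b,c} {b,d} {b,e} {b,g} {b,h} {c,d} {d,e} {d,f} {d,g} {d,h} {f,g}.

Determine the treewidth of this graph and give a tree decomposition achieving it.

Treewidth 2.
One optimal decomposition is:
Bags: B1 = {b, c, d}  B2 = {b, d, e}  B3 = {b, d, g}  B4 = {b, d, h}  B5 = {a, b, d}  B6 = {d, f, g}
Tree: B1–B2, B2–B3, B2–B4, B1–B5, B3–B6

The largest bag has 3 vertices, giving width 2; this decomposition certifies tw(G) ≤ 2. Conversely, {d, f, g} is a clique of size 3, and the vertices of any clique must share a bag in every tree decomposition; so some bag has ≥ 3 vertices and tw(G) ≥ 2. The upper and lower bounds meet at 2, so that is the treewidth.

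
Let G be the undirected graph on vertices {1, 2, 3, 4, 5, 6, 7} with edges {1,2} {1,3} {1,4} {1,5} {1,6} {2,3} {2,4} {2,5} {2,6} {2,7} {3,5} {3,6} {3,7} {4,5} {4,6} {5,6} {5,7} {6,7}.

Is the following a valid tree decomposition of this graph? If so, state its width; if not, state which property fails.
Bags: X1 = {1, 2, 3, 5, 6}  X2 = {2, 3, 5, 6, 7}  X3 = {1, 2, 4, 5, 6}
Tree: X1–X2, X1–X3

Vertex coverage: the bags together contain {1, 2, 3, 4, 5, 6, 7}, the full vertex set. Edge coverage: each edge of G has both endpoints in at least one bag. Running intersection: for every vertex, the bags containing it form a connected subtree. All three properties hold, so this is a valid tree decomposition of width max|bag| − 1 = 4, and hence tw(G) ≤ 4.

Yes; width 4.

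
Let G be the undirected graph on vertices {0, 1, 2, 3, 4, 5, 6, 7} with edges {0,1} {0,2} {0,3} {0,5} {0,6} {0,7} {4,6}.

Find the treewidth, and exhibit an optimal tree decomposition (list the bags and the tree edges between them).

The largest bag has 2 vertices, giving width 1; this decomposition certifies tw(G) ≤ 1. Since G has at least one edge (e.g. 3–0), it is not an edgeless graph, so tw(G) ≥ 1. Hence tw(G) = 1 exactly.

Treewidth 1.
Bags: B1 = {0, 3}  B2 = {0, 6}  B3 = {0, 2}  B4 = {0, 1}  B5 = {0, 5}  B6 = {4, 6}  B7 = {0, 7}
Tree: B1–B2, B1–B3, B1–B4, B4–B5, B2–B6, B5–B7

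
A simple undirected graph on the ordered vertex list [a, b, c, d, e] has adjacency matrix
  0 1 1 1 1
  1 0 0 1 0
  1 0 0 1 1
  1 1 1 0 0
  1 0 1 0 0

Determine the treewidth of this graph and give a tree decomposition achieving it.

Each bag holds 3 vertices, so the decomposition has width 2, which upper-bounds the treewidth. For the lower bound, the 3 vertices {a, c, d} are pairwise adjacent, and any tree decomposition puts a clique entirely inside one bag — forcing width ≥ 2. Hence tw(G) = 2 exactly.

Treewidth 2.
One optimal decomposition is:
Bags: B1 = {a, b, d}  B2 = {a, c, d}  B3 = {a, c, e}
Tree: B1–B2, B2–B3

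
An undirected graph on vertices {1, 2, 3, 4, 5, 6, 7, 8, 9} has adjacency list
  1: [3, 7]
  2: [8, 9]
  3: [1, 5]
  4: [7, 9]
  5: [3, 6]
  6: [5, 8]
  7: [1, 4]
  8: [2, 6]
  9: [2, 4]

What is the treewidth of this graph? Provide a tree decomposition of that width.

Treewidth 2.
One such decomposition:
Bags: B1 = {1, 3, 5}  B2 = {1, 5, 6}  B3 = {1, 6, 8}  B4 = {1, 2, 8}  B5 = {1, 2, 9}  B6 = {1, 4, 9}  B7 = {1, 4, 7}
Tree: B1–B2, B2–B3, B3–B4, B4–B5, B5–B6, B6–B7

The largest bag has 3 vertices, giving width 2; this decomposition certifies tw(G) ≤ 2. The edges 1–3–5–6–8–2–9–4–7–1 form a cycle, so G is not a tree and its treewidth is at least 2. Hence tw(G) = 2 exactly.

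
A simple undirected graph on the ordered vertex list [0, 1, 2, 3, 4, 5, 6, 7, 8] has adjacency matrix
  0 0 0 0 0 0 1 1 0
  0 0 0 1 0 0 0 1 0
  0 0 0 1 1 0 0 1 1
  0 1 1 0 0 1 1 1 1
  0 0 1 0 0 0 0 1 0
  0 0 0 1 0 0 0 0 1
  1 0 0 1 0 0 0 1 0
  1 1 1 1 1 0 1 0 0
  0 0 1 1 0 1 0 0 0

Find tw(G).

A width-2 tree decomposition is:
Bags: B1 = {2, 3, 7}  B2 = {1, 3, 7}  B3 = {2, 4, 7}  B4 = {2, 3, 8}  B5 = {3, 6, 7}  B6 = {0, 6, 7}  B7 = {3, 5, 8}
Tree: B1–B2, B1–B3, B1–B4, B2–B5, B5–B6, B4–B7
Each bag holds 3 vertices, so the decomposition has width 2, which upper-bounds the treewidth. For the lower bound, the 3 vertices {0, 6, 7} are pairwise adjacent, and any tree decomposition puts a clique entirely inside one bag — forcing width ≥ 2. Therefore the treewidth is 2.

2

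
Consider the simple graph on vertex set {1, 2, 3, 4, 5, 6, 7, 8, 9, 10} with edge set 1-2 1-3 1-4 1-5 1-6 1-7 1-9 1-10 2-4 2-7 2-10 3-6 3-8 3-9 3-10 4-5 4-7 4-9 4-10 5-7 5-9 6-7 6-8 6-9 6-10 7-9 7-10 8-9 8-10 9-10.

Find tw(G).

4

A width-4 tree decomposition is:
Bags: B1 = {1, 2, 4, 7, 10}  B2 = {1, 4, 7, 9, 10}  B3 = {1, 6, 7, 9, 10}  B4 = {1, 4, 5, 7, 9}  B5 = {1, 3, 6, 9, 10}  B6 = {3, 6, 8, 9, 10}
Tree: B1–B2, B2–B3, B2–B4, B3–B5, B5–B6
Each bag holds 5 vertices, so the decomposition has width 4, which upper-bounds the treewidth. Conversely, {3, 6, 8, 9, 10} is a clique of size 5, and the vertices of any clique must share a bag in every tree decomposition; so some bag has ≥ 5 vertices and tw(G) ≥ 4. Combining the bounds, tw(G) = 4.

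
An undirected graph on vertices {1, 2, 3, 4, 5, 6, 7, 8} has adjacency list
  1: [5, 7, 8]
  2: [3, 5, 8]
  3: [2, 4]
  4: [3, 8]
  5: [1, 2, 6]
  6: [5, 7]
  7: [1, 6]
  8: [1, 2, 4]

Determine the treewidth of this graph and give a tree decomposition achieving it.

The largest bag has 3 vertices, giving width 2; this decomposition certifies tw(G) ≤ 2. For the lower bound, G contains the cycle 3–4–8–2–3, so G is not a forest; only forests have treewidth ≤ 1, hence tw(G) ≥ 2. Hence tw(G) = 2 exactly.

Treewidth 2.
One optimal decomposition is:
Bags: B1 = {2, 3, 4}  B2 = {2, 4, 8}  B3 = {2, 5, 8}  B4 = {1, 5, 8}  B5 = {1, 5, 6}  B6 = {1, 6, 7}
Tree: B1–B2, B2–B3, B3–B4, B4–B5, B5–B6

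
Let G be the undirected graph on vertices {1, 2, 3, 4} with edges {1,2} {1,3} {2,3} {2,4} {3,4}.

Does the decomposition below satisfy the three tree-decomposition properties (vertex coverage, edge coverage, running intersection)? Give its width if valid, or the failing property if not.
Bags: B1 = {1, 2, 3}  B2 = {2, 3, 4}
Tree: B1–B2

Every vertex of G appears in some bag (union = {1, 2, 3, 4}); every edge is covered by a bag; and for each vertex v the set of bags containing v is connected in the bag tree. The decomposition is therefore valid. The largest bag has 3 vertices, so the width is 2.

Yes; width 2.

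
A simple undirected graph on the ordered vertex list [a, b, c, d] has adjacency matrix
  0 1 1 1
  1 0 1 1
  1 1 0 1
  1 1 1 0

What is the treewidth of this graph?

3

A width-3 tree decomposition is:
Bags: B1 = {a, b, c, d}
Tree: (single bag)
A single bag containing all 4 vertices is trivially a valid decomposition of width 3. For the lower bound, the 4 vertices {a, b, c, d} are pairwise adjacent, and any tree decomposition puts a clique entirely inside one bag — forcing width ≥ 3. The upper and lower bounds meet at 3, so that is the treewidth.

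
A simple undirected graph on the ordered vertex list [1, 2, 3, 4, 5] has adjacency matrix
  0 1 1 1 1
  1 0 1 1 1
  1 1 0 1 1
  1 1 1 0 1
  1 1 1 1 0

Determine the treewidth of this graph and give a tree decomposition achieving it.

With just one bag of size 5, the width is 5 − 1 = 4, so tw(G) ≤ 4. Conversely, {1, 2, 3, 4, 5} is a clique of size 5, and the vertices of any clique must share a bag in every tree decomposition; so some bag has ≥ 5 vertices and tw(G) ≥ 4. Hence tw(G) = 4 exactly.

Treewidth 4.
One such decomposition:
Bags: B1 = {1, 2, 3, 4, 5}
Tree: (single bag)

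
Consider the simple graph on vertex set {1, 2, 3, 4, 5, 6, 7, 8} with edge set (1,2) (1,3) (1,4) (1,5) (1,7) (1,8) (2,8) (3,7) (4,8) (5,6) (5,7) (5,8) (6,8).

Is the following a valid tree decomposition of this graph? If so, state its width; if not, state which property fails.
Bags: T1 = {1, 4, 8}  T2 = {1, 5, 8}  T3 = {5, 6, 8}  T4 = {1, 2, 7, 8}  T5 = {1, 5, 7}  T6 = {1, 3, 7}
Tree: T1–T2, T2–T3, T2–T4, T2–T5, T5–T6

A tree decomposition must satisfy three properties: every vertex lies in some bag; for every edge, both endpoints lie together in some bag; and for every vertex, the bags containing it form a connected subtree. Here bags containing vertex 7 are not connected in the tree, so the decomposition is invalid.

No — bags containing vertex 7 are not connected in the tree.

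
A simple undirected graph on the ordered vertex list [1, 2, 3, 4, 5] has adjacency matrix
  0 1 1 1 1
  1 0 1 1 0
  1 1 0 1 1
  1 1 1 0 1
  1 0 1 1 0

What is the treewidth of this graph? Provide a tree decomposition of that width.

Treewidth 3.
Bags: B1 = {1, 3, 4, 5}  B2 = {1, 2, 3, 4}
Tree: B1–B2

Each bag holds 4 vertices, so the decomposition has width 3, which upper-bounds the treewidth. On the other hand G contains the 4-clique {1, 2, 3, 4}. A clique must lie in a single bag of any decomposition, so no decomposition can have width below 3. The upper and lower bounds meet at 3, so that is the treewidth.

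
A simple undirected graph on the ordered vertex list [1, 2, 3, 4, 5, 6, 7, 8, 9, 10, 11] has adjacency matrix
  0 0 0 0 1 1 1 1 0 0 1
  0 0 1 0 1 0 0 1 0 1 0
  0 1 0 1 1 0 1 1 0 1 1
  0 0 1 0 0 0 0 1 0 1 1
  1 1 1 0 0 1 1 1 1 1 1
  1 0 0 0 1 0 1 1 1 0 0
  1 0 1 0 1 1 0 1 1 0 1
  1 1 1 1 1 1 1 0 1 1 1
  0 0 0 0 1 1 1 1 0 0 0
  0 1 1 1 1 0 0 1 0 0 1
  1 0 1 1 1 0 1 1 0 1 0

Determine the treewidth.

4

A width-4 tree decomposition is:
Bags: B1 = {3, 5, 8, 10, 11}  B2 = {3, 5, 7, 8, 11}  B3 = {2, 3, 5, 8, 10}  B4 = {1, 5, 7, 8, 11}  B5 = {1, 5, 6, 7, 8}  B6 = {3, 4, 8, 10, 11}  B7 = {5, 6, 7, 8, 9}
Tree: B1–B2, B1–B3, B2–B4, B4–B5, B1–B6, B5–B7
Each bag holds 5 vertices, so the decomposition has width 4, which upper-bounds the treewidth. On the other hand G contains the 5-clique {3, 4, 8, 10, 11}. A clique must lie in a single bag of any decomposition, so no decomposition can have width below 4. The upper and lower bounds meet at 4, so that is the treewidth.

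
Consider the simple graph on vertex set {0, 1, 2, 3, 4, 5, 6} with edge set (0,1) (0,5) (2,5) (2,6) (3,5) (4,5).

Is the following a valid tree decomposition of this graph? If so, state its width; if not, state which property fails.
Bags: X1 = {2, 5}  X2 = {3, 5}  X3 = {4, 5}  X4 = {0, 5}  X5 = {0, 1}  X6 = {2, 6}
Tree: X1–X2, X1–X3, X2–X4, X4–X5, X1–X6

Yes; width 1.

Vertex coverage: the bags together contain {0, 1, 2, 3, 4, 5, 6}, the full vertex set. Edge coverage: each edge of G has both endpoints in at least one bag. Running intersection: for every vertex, the bags containing it form a connected subtree. All three properties hold, so this is a valid tree decomposition of width max|bag| − 1 = 1, and hence tw(G) ≤ 1.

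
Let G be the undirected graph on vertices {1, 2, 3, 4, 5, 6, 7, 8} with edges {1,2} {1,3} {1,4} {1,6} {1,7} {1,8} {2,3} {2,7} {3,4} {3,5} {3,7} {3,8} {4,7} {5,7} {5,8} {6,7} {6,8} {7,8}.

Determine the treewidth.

3

A width-3 tree decomposition is:
Bags: B1 = {1, 6, 7, 8}  B2 = {1, 3, 7, 8}  B3 = {1, 2, 3, 7}  B4 = {1, 3, 4, 7}  B5 = {3, 5, 7, 8}
Tree: B1–B2, B2–B3, B3–B4, B2–B5
Every bag has size at most 4, so the width is 4 − 1 = 3 and tw(G) ≤ 3. For the lower bound, the 4 vertices {1, 3, 7, 8} are pairwise adjacent, and any tree decomposition puts a clique entirely inside one bag — forcing width ≥ 3. Combining the bounds, tw(G) = 3.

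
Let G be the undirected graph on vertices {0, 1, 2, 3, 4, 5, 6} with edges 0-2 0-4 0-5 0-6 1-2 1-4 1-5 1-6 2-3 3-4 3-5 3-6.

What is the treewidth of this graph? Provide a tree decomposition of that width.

The largest bag has 4 vertices, giving width 3; this decomposition certifies tw(G) ≤ 3. For the lower bound: the 4 vertex sets {1,6}, {3,4}, {0}, {2} are disjoint, each induces a connected subgraph, and every pair is joined by at least one edge of G. Contracting each set to a single vertex therefore yields K_{4} as a minor, and since treewidth is minor-monotone, tw(G) ≥ tw(K_{4}) = 3. Hence tw(G) = 3 exactly.

Treewidth 3.
One such decomposition:
Bags: B1 = {0, 1, 3, 6}  B2 = {0, 1, 3, 4}  B3 = {0, 1, 2, 3}  B4 = {0, 1, 3, 5}
Tree: B1–B2, B2–B3, B3–B4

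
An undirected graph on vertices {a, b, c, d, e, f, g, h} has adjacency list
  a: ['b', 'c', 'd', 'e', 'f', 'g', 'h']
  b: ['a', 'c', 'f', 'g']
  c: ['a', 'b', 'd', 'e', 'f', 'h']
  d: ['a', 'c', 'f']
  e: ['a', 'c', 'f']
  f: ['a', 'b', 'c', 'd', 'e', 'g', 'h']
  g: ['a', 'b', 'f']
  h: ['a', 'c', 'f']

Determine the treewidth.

3

A width-3 tree decomposition is:
Bags: B1 = {a, b, c, f}  B2 = {a, b, f, g}  B3 = {a, c, f, h}  B4 = {a, c, e, f}  B5 = {a, c, d, f}
Tree: B1–B2, B1–B3, B3–B4, B3–B5
Every bag has size at most 4, so the width is 4 − 1 = 3 and tw(G) ≤ 3. On the other hand G contains the 4-clique {a, b, f, g}. A clique must lie in a single bag of any decomposition, so no decomposition can have width below 3. Combining the bounds, tw(G) = 3.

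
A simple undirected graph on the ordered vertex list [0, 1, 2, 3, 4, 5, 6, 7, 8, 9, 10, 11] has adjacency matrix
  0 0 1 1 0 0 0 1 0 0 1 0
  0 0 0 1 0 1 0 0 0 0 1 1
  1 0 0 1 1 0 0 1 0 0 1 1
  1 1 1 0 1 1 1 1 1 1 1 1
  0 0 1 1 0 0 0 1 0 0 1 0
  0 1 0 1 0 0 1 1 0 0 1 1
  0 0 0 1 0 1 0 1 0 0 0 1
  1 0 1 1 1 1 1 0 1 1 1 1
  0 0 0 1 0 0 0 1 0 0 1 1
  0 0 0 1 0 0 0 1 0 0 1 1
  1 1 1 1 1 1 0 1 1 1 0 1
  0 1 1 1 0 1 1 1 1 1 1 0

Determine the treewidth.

A width-4 tree decomposition is:
Bags: B1 = {0, 2, 3, 7, 10}  B2 = {2, 3, 7, 10, 11}  B3 = {3, 7, 9, 10, 11}  B4 = {3, 5, 7, 10, 11}  B5 = {2, 3, 4, 7, 10}  B6 = {1, 3, 5, 10, 11}  B7 = {3, 7, 8, 10, 11}  B8 = {3, 5, 6, 7, 11}
Tree: B1–B2, B2–B3, B3–B4, B2–B5, B4–B6, B4–B7, B4–B8
Each bag holds 5 vertices, so the decomposition has width 4, which upper-bounds the treewidth. Conversely, {1, 3, 5, 10, 11} is a clique of size 5, and the vertices of any clique must share a bag in every tree decomposition; so some bag has ≥ 5 vertices and tw(G) ≥ 4. Therefore the treewidth is 4.

4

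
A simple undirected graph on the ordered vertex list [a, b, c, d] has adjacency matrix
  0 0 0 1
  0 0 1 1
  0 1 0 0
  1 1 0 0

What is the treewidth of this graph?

A width-1 tree decomposition is:
Bags: B1 = {b, c}  B2 = {b, d}  B3 = {a, d}
Tree: B1–B2, B2–B3
Each bag holds 2 vertices, so the decomposition has width 1, which upper-bounds the treewidth. Since G has at least one edge (e.g. c–b), it is not an edgeless graph, so tw(G) ≥ 1. Therefore the treewidth is 1.

1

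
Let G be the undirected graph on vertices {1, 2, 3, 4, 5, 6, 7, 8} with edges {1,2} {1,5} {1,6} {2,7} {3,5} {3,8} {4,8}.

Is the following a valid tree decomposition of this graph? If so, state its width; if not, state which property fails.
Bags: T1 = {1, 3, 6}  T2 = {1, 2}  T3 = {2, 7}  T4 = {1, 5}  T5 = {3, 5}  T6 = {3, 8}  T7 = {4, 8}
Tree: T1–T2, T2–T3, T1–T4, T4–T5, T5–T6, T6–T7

No — bags containing vertex 3 are not connected in the tree.

A tree decomposition must satisfy three properties: every vertex lies in some bag; for every edge, both endpoints lie together in some bag; and for every vertex, the bags containing it form a connected subtree. Here bags containing vertex 3 are not connected in the tree, so the decomposition is invalid.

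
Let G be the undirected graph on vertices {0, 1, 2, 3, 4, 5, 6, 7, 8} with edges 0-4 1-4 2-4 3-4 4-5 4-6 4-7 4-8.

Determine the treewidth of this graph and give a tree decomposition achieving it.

Treewidth 1.
Bags: B1 = {1, 4}  B2 = {4, 7}  B3 = {2, 4}  B4 = {4, 5}  B5 = {4, 8}  B6 = {4, 6}  B7 = {0, 4}  B8 = {3, 4}
Tree: B1–B2, B1–B3, B2–B4, B3–B5, B4–B6, B5–B7, B5–B8

The largest bag has 2 vertices, giving width 1; this decomposition certifies tw(G) ≤ 1. Since G has at least one edge (e.g. 1–4), it is not an edgeless graph, so tw(G) ≥ 1. The upper and lower bounds meet at 1, so that is the treewidth.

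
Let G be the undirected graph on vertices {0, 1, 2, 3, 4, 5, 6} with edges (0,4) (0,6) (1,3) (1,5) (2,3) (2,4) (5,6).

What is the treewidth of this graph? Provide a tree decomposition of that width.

Every bag has size at most 3, so the width is 3 − 1 = 2 and tw(G) ≤ 2. Since 0–4–2–3–1–5–6–0 is a cycle in G, G is not acyclic. Forests are exactly the graphs of treewidth ≤ 1, so tw(G) ≥ 2. Hence tw(G) = 2 exactly.

Treewidth 2.
One optimal decomposition is:
Bags: B1 = {0, 2, 4}  B2 = {0, 2, 3}  B3 = {0, 1, 3}  B4 = {0, 1, 5}  B5 = {0, 5, 6}
Tree: B1–B2, B2–B3, B3–B4, B4–B5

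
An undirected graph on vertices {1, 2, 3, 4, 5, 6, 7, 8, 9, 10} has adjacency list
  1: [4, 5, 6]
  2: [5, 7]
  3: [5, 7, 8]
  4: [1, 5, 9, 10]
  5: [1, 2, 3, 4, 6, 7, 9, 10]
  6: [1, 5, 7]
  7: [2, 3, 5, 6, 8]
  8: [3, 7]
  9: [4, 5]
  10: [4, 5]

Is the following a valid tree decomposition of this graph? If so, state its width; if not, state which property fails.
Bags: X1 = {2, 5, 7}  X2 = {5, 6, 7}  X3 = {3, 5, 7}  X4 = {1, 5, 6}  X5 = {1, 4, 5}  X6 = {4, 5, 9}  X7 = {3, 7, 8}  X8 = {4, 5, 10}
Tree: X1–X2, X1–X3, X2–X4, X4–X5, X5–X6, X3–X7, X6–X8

Checking the three conditions: (i) the bags cover all of {1, 2, 3, 4, 5, 6, 7, 8, 9, 10}; (ii) for each edge, some bag contains both endpoints; (iii) the bags containing any fixed vertex form a subtree. All hold, so the decomposition is valid with width 3 − 1 = 2.

Yes; width 2.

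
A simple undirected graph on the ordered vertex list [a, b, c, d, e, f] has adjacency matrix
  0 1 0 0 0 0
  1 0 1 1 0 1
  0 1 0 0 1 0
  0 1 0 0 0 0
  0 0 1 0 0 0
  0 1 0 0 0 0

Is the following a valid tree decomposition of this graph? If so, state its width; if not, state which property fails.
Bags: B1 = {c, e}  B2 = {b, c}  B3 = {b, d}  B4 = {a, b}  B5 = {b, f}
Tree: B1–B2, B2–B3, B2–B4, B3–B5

Yes; width 1.

Checking the three conditions: (i) the bags cover all of {a, b, c, d, e, f}; (ii) for each edge, some bag contains both endpoints; (iii) the bags containing any fixed vertex form a subtree. All hold, so the decomposition is valid with width 2 − 1 = 1.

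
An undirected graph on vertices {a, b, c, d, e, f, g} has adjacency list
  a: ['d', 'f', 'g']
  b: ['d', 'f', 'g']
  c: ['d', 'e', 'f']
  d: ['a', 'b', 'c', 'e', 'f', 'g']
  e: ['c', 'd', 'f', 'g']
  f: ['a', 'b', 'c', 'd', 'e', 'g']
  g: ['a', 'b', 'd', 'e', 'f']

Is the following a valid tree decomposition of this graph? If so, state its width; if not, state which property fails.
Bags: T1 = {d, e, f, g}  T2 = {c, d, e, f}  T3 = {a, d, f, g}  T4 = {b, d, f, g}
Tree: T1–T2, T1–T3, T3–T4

Checking the three conditions: (i) the bags cover all of {a, b, c, d, e, f, g}; (ii) for each edge, some bag contains both endpoints; (iii) the bags containing any fixed vertex form a subtree. All hold, so the decomposition is valid with width 4 − 1 = 3.

Yes; width 3.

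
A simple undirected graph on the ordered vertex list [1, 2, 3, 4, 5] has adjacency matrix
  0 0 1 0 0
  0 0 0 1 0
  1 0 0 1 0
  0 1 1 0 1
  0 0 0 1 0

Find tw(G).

A width-1 tree decomposition is:
Bags: B1 = {3, 4}  B2 = {4, 5}  B3 = {2, 4}  B4 = {1, 3}
Tree: B1–B2, B2–B3, B1–B4
Each bag holds 2 vertices, so the decomposition has width 1, which upper-bounds the treewidth. G has an edge, so its treewidth is at least 1. Combining the bounds, tw(G) = 1.

1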